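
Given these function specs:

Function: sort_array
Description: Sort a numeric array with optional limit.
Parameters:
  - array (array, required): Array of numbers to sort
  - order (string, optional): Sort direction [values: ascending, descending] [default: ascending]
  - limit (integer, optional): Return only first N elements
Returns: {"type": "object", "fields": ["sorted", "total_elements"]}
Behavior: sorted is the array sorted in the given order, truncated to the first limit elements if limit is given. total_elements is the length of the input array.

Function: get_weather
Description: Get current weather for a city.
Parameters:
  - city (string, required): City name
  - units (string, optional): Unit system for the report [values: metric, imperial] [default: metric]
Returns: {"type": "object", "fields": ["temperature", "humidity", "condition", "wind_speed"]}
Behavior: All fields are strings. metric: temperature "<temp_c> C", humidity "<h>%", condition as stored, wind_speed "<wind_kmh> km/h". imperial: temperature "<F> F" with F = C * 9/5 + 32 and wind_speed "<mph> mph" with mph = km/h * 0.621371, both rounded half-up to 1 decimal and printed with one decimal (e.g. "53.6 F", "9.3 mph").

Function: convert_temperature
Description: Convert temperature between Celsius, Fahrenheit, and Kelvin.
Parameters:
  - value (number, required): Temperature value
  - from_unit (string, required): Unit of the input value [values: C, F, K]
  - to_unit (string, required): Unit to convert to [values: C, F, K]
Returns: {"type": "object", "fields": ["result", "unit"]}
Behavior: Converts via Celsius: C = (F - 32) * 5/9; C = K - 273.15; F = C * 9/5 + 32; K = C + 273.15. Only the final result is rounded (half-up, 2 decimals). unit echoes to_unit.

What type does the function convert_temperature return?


The convert_temperature spec declares Returns: {"type": "object", "fields": ["result", "unit"]}
Type:
object


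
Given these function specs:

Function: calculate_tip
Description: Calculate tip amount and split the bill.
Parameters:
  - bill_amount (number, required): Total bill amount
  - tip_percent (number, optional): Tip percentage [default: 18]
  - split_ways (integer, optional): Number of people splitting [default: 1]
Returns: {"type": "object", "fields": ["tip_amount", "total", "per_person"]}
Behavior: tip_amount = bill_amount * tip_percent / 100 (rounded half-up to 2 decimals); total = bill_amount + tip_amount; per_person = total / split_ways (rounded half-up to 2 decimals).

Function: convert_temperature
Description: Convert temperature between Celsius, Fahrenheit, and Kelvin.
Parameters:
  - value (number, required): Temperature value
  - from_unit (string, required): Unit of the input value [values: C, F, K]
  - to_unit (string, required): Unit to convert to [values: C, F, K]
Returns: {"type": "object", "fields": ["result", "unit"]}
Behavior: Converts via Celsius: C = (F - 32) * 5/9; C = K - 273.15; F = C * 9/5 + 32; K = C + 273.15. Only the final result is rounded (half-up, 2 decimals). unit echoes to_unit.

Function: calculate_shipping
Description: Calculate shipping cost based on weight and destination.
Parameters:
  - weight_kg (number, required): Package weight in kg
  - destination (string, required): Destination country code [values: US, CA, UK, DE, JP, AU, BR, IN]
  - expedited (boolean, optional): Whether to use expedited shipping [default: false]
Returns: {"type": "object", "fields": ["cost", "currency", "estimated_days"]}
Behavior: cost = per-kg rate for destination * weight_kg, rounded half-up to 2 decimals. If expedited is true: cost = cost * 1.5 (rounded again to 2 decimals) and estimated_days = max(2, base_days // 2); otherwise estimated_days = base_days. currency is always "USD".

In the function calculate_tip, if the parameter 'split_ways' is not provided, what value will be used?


The calculate_tip spec declares:
  - split_ways (integer, optional): Number of people splitting [default: 1]
Default:
1


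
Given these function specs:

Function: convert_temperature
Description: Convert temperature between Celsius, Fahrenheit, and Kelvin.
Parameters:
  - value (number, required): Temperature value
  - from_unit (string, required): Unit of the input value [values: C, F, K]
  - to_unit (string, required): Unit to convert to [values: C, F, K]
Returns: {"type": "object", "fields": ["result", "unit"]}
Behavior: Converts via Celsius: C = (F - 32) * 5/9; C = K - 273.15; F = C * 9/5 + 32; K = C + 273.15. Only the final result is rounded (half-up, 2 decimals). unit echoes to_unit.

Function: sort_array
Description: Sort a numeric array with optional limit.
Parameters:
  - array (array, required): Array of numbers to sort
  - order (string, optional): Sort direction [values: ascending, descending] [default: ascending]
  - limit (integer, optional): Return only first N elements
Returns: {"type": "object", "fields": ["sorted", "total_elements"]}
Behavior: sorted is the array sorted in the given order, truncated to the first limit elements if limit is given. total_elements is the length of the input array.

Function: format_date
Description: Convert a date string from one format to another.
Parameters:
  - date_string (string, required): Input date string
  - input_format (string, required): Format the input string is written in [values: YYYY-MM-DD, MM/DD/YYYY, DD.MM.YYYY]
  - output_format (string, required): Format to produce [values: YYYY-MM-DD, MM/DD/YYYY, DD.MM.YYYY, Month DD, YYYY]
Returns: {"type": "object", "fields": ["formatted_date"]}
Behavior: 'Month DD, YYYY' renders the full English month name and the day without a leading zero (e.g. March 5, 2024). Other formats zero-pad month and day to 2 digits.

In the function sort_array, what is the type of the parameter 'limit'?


The sort_array spec declares:
  - limit (integer, optional): Return only first N elements
Type:
integer


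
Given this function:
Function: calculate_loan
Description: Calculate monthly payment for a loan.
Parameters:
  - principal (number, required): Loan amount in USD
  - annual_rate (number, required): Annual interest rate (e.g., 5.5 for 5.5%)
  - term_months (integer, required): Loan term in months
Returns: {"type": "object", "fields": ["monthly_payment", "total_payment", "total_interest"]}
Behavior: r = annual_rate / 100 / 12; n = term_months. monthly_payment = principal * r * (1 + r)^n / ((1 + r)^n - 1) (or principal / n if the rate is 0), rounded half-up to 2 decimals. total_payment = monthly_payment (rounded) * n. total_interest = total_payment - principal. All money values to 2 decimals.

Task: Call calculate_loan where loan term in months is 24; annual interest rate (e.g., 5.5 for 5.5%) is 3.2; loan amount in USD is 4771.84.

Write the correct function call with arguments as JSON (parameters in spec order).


Mapping each described value to its parameter name:
  'Loan term in months' -> term_months = 24
  'Annual interest rate (e.g., 5.5 for 5.5%)' -> annual_rate = 3.2
  'Loan amount in USD' -> principal = 4771.84
calculate_loan({"principal": 4771.84, "annual_rate": 3.2, "term_months": 24})


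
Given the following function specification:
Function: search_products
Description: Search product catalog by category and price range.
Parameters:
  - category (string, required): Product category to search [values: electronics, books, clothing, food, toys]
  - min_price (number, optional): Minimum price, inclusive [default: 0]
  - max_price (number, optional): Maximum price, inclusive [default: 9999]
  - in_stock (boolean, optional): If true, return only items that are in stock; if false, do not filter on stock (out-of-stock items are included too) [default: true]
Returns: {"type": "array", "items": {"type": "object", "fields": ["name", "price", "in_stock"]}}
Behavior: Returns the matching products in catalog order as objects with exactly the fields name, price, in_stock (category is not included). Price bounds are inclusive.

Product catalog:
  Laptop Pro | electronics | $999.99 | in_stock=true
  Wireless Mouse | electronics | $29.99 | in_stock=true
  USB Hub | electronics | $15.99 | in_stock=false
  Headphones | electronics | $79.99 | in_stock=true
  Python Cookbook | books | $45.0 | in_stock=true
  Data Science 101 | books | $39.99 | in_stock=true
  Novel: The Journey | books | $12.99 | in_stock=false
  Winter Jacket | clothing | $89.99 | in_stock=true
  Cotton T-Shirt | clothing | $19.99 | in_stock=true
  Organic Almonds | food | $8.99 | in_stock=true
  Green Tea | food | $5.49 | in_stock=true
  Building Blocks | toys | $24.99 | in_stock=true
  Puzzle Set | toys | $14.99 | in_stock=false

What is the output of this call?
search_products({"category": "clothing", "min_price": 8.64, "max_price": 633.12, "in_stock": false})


Filter: category=clothing, 8.64 <= price <= 633.12, in_stock=false so stock is not filtered
  Winter Jacket ($89.99): keep
  Cotton T-Shirt ($19.99): keep
Output:
[{"name": "Winter Jacket", "price": 89.99, "in_stock": true}, {"name": "Cotton T-Shirt", "price": 19.99, "in_stock": true}]


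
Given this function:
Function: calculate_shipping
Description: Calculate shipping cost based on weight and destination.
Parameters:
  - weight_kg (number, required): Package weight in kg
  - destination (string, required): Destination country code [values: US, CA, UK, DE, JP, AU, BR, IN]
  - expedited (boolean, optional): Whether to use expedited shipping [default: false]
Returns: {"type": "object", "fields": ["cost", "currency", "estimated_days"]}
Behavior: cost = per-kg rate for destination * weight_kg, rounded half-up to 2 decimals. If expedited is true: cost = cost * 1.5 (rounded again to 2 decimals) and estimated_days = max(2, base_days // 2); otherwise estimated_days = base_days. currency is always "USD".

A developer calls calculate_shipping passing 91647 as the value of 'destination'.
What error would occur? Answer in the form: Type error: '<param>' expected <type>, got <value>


Spec: 'destination' is declared as string; 91647 is an integer.
Type error: 'destination' expected string, got 91647


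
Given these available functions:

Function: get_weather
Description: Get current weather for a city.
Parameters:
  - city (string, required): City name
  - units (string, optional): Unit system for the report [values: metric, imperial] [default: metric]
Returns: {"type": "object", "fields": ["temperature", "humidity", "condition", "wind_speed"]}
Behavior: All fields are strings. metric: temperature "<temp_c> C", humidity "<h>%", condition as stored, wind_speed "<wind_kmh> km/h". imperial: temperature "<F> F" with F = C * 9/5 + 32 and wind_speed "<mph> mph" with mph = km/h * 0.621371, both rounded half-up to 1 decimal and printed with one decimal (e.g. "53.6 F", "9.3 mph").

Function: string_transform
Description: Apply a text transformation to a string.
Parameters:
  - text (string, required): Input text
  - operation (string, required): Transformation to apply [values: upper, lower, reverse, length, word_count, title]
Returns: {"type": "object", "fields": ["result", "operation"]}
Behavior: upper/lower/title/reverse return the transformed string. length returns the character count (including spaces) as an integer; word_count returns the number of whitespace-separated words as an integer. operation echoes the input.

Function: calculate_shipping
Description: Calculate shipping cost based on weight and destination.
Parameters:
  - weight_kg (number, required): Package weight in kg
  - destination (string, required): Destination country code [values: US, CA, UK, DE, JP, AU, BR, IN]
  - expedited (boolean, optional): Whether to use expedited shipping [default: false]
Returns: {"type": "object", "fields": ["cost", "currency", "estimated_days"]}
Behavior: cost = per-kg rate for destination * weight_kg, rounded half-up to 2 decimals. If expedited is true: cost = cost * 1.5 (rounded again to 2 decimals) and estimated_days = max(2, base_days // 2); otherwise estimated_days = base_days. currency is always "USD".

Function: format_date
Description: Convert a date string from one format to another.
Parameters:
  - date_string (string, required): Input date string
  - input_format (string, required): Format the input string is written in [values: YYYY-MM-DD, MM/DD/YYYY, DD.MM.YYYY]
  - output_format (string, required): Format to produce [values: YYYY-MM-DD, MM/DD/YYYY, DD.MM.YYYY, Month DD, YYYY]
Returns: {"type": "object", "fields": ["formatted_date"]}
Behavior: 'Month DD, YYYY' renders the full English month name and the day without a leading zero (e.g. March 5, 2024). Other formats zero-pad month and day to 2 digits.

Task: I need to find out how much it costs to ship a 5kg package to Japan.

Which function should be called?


The task needs a function whose description is: Calculate shipping cost based on weight and destination.
calculate_shipping


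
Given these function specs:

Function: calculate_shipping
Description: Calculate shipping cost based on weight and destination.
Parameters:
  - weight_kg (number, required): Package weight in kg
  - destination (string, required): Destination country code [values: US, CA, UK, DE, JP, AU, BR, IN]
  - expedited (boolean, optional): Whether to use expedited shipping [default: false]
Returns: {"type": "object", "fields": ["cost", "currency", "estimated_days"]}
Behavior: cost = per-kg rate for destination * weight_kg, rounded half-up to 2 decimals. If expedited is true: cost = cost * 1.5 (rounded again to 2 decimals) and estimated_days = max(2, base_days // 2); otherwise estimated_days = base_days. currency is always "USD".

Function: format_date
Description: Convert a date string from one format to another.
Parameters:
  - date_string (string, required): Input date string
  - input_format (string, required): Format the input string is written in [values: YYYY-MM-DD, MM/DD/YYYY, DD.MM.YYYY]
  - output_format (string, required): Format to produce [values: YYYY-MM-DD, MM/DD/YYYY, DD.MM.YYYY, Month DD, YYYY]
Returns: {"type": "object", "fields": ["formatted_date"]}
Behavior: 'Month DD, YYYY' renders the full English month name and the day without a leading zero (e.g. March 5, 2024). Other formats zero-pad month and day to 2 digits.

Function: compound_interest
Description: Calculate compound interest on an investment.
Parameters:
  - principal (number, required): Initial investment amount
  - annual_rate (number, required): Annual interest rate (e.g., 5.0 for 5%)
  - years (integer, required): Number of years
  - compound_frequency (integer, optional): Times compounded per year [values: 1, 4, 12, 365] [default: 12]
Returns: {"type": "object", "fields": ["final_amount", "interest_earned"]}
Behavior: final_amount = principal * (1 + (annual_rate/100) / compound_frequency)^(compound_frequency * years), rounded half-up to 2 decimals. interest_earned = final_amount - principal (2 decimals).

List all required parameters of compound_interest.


Parameters of compound_interest and their required/optional flag:
  principal: required
  annual_rate: required
  years: required
  compound_frequency: optional
annual_rate, principal, years


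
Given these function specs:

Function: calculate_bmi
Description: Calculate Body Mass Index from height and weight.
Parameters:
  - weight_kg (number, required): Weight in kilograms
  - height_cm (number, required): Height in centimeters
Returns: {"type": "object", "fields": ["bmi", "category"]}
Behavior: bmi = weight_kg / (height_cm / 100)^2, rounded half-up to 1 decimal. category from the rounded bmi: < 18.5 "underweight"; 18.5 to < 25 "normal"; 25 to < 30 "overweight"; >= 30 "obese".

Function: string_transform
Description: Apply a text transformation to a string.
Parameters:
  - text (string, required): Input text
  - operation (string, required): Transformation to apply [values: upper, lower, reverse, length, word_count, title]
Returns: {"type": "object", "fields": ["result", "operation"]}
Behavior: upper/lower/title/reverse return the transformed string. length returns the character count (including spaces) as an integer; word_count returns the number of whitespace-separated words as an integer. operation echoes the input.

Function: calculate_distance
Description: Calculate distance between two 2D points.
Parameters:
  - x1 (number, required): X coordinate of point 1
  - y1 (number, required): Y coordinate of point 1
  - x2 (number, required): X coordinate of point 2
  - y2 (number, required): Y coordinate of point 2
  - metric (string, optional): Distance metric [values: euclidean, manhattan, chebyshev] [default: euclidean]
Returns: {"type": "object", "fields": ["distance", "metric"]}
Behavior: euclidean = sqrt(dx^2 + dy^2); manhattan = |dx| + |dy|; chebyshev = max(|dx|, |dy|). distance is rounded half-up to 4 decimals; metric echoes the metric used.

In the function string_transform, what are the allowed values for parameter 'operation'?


The string_transform spec declares:
  - operation (string, required): Transformation to apply [values: upper, lower, reverse, length, word_count, title]
Allowed values:
upper, lower, reverse, length, word_count, title


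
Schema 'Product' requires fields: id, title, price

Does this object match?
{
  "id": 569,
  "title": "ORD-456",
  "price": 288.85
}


Checking required fields... All present.
Valid - all required fields present


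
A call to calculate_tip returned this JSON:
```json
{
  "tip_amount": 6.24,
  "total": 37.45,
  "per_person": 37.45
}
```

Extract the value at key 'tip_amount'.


6.24


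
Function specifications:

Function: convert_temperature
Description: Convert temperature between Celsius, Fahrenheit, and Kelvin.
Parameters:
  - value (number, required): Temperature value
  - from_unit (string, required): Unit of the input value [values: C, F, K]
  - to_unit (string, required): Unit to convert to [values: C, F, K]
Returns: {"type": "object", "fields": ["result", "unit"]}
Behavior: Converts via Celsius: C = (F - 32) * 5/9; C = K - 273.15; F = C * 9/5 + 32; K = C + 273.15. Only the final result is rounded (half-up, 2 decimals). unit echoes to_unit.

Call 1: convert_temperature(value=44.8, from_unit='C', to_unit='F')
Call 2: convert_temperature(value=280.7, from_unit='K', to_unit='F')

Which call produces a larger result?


Call 1:
  Input already in C: 44.8
  To F: 44.8 * 9/5 + 32 = 112.64
  Round to 2 decimals: 112.64
  -> 112.64 F
Call 2:
  To C: 280.7 - 273.15 = 7.55
  To F: 7.55 * 9/5 + 32 = 45.59
  Round to 2 decimals: 45.59
  -> 45.59 F
Call 1 (112.64 F)


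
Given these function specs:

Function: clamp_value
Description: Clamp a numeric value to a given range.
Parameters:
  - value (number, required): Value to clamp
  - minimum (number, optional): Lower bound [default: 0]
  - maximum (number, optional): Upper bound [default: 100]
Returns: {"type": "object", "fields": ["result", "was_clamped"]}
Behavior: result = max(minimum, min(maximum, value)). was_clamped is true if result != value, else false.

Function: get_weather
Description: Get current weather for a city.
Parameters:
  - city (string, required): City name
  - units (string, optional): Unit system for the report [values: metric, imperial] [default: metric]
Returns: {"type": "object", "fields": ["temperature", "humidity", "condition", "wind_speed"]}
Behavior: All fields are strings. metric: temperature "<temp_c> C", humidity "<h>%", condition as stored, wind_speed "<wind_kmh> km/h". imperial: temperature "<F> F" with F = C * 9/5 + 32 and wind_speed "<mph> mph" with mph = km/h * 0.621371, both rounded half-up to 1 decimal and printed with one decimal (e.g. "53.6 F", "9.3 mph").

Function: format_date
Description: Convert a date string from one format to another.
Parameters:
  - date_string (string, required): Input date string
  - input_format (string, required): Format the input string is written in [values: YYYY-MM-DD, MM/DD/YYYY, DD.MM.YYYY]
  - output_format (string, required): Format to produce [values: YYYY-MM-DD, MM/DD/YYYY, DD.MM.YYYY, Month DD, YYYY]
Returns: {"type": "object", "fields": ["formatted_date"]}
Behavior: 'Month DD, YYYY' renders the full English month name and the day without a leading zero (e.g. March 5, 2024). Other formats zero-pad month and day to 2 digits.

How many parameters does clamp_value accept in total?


Parameters of clamp_value: value (required), minimum (optional), maximum (optional)
Total:
3


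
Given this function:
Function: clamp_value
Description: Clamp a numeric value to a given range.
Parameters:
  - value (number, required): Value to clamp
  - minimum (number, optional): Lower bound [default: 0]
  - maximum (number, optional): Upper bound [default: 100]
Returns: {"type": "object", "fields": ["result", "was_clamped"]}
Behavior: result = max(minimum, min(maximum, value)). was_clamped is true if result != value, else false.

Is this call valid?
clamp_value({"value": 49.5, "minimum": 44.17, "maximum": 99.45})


Checking all required parameters present and types match... All valid.
Valid


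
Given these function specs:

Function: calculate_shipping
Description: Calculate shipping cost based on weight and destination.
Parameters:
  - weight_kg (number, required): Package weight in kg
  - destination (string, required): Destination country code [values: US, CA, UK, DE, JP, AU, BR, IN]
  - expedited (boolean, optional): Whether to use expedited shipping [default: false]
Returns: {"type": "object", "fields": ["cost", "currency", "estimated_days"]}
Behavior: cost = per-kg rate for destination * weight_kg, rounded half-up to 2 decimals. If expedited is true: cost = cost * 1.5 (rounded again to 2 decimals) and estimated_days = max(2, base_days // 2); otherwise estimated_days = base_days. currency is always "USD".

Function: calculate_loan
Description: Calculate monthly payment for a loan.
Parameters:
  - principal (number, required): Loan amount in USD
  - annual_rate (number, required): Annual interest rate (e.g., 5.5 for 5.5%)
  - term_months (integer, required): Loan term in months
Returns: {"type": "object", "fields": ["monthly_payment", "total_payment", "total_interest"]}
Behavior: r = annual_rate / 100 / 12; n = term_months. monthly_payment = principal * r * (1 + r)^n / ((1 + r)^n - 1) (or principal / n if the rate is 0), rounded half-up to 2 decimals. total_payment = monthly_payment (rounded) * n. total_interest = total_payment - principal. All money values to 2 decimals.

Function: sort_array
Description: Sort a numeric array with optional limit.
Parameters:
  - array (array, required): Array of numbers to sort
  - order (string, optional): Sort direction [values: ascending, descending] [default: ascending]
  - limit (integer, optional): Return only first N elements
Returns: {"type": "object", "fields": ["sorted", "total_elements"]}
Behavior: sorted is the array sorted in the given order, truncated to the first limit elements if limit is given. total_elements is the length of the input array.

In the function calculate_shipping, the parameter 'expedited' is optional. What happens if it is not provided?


The calculate_shipping spec declares:
  - expedited (boolean, optional): Whether to use expedited shipping [default: false]
It defaults to false


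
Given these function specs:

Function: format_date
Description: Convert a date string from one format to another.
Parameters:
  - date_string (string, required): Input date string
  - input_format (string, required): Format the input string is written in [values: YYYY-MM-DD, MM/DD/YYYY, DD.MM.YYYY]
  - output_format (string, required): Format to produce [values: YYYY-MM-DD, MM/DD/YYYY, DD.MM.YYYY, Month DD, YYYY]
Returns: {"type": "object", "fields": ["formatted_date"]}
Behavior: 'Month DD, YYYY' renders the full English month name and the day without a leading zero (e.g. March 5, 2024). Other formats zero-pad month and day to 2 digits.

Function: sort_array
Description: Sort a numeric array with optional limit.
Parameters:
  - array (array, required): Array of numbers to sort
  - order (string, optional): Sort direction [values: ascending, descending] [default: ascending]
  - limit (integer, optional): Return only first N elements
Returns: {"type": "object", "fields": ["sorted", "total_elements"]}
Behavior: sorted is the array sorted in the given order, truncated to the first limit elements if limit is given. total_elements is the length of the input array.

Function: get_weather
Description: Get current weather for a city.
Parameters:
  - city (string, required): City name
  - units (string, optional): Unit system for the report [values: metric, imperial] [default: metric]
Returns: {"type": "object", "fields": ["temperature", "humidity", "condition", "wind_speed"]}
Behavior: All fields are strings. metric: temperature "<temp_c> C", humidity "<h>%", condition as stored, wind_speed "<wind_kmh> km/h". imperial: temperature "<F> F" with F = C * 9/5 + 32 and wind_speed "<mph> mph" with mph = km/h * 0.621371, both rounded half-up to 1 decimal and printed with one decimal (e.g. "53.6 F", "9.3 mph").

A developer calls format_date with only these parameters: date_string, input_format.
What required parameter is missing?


Required parameters: date_string, input_format, output_format
Provided: date_string, input_format
Missing: output_format
output_format


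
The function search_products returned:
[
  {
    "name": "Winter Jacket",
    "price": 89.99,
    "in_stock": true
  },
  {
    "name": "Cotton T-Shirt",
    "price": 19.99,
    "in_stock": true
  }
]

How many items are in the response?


Items: Winter Jacket, Cotton T-Shirt
2


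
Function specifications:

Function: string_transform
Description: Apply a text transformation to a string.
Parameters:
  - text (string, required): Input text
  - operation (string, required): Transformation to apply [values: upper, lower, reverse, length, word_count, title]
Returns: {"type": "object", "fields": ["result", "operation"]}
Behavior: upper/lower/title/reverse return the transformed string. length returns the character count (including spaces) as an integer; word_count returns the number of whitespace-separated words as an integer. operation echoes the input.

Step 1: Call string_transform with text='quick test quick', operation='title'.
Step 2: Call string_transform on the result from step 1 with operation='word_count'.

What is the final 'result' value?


Step 1: string_transform(text='quick test quick', operation='title')
  -> result = 'Quick Test Quick'
Step 2: string_transform(text='Quick Test Quick', operation='word_count')
  words: Quick, Test, Quick -> 3
  -> result = 3
3


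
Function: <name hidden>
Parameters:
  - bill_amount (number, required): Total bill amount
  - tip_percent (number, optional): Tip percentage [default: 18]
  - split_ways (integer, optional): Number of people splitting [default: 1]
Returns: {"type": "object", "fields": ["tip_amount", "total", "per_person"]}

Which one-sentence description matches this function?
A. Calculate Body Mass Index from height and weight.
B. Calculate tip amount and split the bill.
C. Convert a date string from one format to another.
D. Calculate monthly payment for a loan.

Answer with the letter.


Parameters bill_amount, tip_percent, split_ways and return ["tip_amount", "total", "per_person"] fit: Calculate tip amount and split the bill.
B


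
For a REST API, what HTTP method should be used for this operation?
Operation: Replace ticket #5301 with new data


GET = read, POST = create, PUT = update/replace, DELETE = remove
This operation is an update/replace.
PUT


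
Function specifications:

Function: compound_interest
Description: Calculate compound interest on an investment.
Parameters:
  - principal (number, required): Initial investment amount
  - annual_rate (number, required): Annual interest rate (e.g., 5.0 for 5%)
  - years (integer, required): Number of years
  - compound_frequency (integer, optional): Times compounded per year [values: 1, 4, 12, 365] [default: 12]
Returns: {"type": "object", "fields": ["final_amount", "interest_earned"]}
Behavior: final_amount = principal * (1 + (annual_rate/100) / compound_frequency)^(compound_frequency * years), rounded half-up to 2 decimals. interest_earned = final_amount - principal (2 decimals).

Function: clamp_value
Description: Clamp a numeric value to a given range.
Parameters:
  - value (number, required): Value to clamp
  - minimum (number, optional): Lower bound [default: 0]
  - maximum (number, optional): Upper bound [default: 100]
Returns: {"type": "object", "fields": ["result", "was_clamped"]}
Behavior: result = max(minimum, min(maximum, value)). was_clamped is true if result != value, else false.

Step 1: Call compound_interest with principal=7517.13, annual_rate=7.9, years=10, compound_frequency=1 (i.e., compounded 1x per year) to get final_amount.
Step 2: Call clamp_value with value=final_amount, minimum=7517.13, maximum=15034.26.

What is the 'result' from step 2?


Step 1: compound_interest
  rate per period = 7.9/100/1 = 0.079 (keep full precision); periods = 1 * 10 = 10
  (1 + 0.079)^10 = 2.13901804
  final_amount = 7517.13 * 2.13901804 = 16079.27666 -> 16079.28
  interest_earned = 16079.28 - 7517.13 = 8562.15
  -> final_amount = 16079.28
Step 2: clamp_value(value=16079.28, minimum=7517.13, maximum=15034.26)
  result = max(7517.13, min(15034.26, 16079.28)) = max(7517.13, 15034.26) = 15034.26
  was_clamped = (15034.26 != 16079.28) = true
  -> result = 15034.26
15034.26


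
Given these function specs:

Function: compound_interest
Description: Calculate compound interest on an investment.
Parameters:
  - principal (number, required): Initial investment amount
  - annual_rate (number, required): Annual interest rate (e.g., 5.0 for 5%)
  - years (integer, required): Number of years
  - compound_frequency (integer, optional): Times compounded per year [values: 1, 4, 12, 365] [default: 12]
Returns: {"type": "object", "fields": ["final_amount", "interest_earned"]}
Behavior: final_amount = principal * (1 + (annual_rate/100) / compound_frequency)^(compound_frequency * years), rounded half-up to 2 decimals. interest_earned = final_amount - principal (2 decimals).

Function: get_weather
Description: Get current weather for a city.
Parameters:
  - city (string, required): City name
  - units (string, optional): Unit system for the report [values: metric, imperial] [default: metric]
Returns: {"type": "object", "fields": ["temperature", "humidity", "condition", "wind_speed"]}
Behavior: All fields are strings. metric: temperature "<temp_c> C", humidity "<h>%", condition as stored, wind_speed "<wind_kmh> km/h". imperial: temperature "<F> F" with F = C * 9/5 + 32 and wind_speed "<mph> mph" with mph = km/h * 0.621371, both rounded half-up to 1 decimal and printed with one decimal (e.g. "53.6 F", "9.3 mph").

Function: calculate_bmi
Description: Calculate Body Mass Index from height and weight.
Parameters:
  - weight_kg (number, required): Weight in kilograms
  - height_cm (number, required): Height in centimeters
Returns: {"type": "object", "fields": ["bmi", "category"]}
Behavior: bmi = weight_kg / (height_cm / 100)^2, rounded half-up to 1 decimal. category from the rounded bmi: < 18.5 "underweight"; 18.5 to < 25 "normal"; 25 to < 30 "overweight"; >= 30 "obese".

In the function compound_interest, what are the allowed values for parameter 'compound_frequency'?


The compound_interest spec declares:
  - compound_frequency (integer, optional): Times compounded per year [values: 1, 4, 12, 365] [default: 12]
Allowed values:
1, 4, 12, 365


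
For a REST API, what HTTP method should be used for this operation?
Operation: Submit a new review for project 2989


GET = read, POST = create, PUT = update/replace, DELETE = remove
This operation is a create.
POST


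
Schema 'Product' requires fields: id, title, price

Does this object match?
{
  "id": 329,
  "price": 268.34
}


Checking required fields...
Missing: title
Invalid - missing required field 'title'


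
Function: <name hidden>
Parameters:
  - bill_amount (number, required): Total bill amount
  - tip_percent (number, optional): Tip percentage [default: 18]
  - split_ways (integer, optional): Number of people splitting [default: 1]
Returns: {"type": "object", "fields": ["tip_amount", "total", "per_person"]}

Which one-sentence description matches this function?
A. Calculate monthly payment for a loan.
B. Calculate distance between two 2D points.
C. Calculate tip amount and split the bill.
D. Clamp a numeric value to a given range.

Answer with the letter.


Parameters bill_amount, tip_percent, split_ways and return ["tip_amount", "total", "per_person"] fit: Calculate tip amount and split the bill.
C


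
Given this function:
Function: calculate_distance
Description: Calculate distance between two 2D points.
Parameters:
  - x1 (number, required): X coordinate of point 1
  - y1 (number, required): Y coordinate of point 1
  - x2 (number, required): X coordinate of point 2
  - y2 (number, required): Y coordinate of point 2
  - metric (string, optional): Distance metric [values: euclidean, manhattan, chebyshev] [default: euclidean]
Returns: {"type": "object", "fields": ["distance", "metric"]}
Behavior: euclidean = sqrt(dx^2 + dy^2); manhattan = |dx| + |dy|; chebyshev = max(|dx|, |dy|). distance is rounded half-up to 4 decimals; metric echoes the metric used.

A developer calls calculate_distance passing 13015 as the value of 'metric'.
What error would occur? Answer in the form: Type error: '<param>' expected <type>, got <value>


Spec: 'metric' is declared as string; 13015 is an integer.
Type error: 'metric' expected string, got 13015


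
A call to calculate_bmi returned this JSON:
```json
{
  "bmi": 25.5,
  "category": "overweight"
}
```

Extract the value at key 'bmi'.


25.5


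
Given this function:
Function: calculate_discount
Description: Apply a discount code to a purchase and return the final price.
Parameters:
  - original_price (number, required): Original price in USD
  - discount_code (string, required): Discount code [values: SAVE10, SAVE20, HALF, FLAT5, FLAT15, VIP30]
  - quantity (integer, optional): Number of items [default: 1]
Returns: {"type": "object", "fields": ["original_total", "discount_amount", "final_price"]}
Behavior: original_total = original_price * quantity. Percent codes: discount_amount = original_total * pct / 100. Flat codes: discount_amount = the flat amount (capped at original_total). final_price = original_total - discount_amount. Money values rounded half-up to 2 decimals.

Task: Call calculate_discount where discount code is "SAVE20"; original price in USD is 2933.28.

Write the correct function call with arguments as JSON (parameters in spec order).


Mapping each described value to its parameter name:
  'Discount code' -> discount_code = "SAVE20"
  'Original price in USD' -> original_price = 2933.28
calculate_discount({"original_price": 2933.28, "discount_code": "SAVE20"})


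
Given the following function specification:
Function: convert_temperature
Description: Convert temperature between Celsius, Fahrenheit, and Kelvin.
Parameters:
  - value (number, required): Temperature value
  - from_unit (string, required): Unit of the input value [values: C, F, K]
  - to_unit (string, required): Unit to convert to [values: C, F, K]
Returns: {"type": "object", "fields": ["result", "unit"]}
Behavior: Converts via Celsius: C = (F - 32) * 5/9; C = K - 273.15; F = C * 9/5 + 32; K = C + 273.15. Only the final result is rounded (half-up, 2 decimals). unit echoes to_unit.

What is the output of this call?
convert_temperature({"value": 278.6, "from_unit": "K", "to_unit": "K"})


To C: 278.6 - 273.15 = 5.45
To K: 5.45 + 273.15 = 278.6
Round to 2 decimals: 278.6
Output:
{"result": 278.6, "unit": "K"}


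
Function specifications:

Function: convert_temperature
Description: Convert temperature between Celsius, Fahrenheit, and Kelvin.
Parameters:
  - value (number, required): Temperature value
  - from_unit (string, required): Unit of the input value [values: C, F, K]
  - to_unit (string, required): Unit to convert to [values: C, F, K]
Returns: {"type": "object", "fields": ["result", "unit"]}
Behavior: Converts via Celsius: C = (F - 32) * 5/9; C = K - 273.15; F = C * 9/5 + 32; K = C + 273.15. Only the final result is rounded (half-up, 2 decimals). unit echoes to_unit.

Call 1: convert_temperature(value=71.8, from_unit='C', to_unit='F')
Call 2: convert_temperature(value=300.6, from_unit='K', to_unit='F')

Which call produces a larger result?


Call 1:
  Input already in C: 71.8
  To F: 71.8 * 9/5 + 32 = 161.24
  Round to 2 decimals: 161.24
  -> 161.24 F
Call 2:
  To C: 300.6 - 273.15 = 27.45
  To F: 27.45 * 9/5 + 32 = 81.41
  Round to 2 decimals: 81.41
  -> 81.41 F
Call 1 (161.24 F)


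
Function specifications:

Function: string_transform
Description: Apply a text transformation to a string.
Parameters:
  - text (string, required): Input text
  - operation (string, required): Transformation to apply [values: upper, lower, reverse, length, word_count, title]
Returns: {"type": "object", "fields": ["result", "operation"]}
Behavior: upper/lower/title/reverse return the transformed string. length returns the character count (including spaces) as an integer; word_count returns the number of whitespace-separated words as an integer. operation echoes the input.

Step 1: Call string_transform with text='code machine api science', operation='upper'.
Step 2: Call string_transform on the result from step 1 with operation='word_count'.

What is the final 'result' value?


Step 1: string_transform(text='code machine api science', operation='upper')
  -> result = 'CODE MACHINE API SCIENCE'
Step 2: string_transform(text='CODE MACHINE API SCIENCE', operation='word_count')
  words: CODE, MACHINE, API, SCIENCE -> 4
  -> result = 4
4


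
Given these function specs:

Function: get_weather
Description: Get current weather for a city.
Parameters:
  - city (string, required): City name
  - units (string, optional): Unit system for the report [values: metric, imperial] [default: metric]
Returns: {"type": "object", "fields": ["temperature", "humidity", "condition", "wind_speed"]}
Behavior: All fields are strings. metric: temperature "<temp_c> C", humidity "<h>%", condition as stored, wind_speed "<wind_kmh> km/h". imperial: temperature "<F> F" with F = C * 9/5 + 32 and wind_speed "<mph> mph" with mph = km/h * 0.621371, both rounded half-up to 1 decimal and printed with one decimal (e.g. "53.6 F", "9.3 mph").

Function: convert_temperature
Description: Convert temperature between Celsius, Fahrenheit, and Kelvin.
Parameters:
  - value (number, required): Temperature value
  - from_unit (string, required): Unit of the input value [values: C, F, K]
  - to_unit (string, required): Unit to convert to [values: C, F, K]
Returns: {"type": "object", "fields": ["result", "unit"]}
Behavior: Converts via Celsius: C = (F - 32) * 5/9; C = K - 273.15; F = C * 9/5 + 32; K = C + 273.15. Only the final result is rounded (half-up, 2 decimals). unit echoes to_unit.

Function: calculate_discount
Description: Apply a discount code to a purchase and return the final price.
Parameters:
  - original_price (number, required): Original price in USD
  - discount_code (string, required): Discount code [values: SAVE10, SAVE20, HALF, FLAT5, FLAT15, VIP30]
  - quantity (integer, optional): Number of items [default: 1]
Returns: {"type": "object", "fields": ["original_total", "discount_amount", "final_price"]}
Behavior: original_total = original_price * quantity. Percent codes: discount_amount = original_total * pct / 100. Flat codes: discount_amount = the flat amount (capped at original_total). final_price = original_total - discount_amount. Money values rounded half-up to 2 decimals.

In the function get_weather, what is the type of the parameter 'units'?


The get_weather spec declares:
  - units (string, optional): Unit system for the report [values: metric, imperial] [default: metric]
Type:
string


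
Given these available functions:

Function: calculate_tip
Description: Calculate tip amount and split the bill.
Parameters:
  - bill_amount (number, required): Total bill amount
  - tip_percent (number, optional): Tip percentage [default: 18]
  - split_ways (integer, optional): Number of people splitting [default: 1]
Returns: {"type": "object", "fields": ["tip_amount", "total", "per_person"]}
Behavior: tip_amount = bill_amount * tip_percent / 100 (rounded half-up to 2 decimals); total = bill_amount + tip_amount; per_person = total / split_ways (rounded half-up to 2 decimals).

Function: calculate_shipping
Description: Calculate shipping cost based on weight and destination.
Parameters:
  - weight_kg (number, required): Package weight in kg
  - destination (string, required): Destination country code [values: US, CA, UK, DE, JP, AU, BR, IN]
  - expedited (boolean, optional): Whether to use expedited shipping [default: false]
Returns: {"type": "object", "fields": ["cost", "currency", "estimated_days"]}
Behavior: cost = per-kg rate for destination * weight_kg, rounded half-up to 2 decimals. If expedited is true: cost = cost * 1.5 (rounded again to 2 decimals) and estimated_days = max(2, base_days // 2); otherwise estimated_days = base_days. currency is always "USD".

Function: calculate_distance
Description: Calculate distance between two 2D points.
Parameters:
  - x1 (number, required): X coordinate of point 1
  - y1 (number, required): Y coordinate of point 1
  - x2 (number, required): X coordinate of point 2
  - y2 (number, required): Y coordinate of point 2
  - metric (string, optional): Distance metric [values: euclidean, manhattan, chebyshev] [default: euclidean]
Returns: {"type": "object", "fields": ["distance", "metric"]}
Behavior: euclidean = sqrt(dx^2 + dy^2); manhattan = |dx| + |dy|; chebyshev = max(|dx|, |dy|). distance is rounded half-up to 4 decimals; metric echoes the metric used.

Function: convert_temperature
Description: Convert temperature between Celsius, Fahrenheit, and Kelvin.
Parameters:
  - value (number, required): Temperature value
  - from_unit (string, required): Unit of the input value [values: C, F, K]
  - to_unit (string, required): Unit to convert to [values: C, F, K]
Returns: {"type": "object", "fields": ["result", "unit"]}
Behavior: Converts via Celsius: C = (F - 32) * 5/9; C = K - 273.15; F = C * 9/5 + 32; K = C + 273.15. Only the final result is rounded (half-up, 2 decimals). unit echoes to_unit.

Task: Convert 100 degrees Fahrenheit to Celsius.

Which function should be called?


The task needs a function whose description is: Convert temperature between Celsius, Fahrenheit, and Kelvin.
convert_temperature
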